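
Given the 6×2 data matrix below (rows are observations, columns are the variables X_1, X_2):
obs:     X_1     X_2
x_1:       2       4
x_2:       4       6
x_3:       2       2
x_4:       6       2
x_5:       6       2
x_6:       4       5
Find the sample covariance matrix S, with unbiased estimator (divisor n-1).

Step 1 — column means:
  mean(X_1) = (2 + 4 + 2 + 6 + 6 + 4) / 6 = 24/6 = 4
  mean(X_2) = (4 + 6 + 2 + 2 + 2 + 5) / 6 = 21/6 = 3.5

Step 2 — sample covariance S[i,j] = (1/(n-1)) · Σ_k (x_{k,i} - mean_i) · (x_{k,j} - mean_j), with n-1 = 5.
  S[X_1,X_1] = ((-2)·(-2) + (0)·(0) + (-2)·(-2) + (2)·(2) + (2)·(2) + (0)·(0)) / 5 = 16/5 = 3.2
  S[X_1,X_2] = ((-2)·(0.5) + (0)·(2.5) + (-2)·(-1.5) + (2)·(-1.5) + (2)·(-1.5) + (0)·(1.5)) / 5 = -4/5 = -0.8
  S[X_2,X_2] = ((0.5)·(0.5) + (2.5)·(2.5) + (-1.5)·(-1.5) + (-1.5)·(-1.5) + (-1.5)·(-1.5) + (1.5)·(1.5)) / 5 = 15.5/5 = 3.1

S is symmetric (S[j,i] = S[i,j]). Assembling:

S = [[3.2, -0.8],
 [-0.8, 3.1]]


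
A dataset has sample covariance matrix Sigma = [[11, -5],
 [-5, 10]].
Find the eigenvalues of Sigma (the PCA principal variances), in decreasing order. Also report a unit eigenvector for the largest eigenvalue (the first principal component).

Step 1 — characteristic polynomial of 2×2 Sigma:
  det(Sigma - λI) = λ² - trace · λ + det = 0.
  trace = 11 + 10 = 21, det = 11·10 - (-5)² = 85.
Step 2 — discriminant:
  Δ = trace² - 4·det = 441 - 340 = 101.
Step 3 — eigenvalues:
  λ = (trace ± √Δ)/2 = (21 ± 10.0499)/2,
  λ_1 = 15.5249,  λ_2 = 5.4751.

Step 4 — unit eigenvector for λ_1: solve (Sigma - λ_1 I)v = 0. First row:
  (11 - 15.5249)·v_x + (-5)·v_y = 0, i.e. (-4.5249)·v_x + (-5)·v_y = 0,
  so v ∝ (b, λ_1 - a) = (-5, 4.5249); multiply by -1 so the first entry is positive: u = (5, -4.5249).
  ||u|| = √((5)² + (-4.5249)²) = √(45.4751) ≈ 6.7435,
  v_1 = u/||u|| ≈ (0.7415, -0.671) (||v_1|| = 1).

λ_1 = 15.5249,  λ_2 = 5.4751;  v_1 ≈ (0.7415, -0.671)


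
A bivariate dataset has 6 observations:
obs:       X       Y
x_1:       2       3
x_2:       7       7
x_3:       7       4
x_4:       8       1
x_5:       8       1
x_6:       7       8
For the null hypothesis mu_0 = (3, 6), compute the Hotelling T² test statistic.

Step 1 — sample mean vector:
  mean(X) = (2 + 7 + 7 + 8 + 8 + 7) / 6 = 39/6 = 6.5
  mean(Y) = (3 + 7 + 4 + 1 + 1 + 8) / 6 = 24/6 = 4
  x̄ = (6.5, 4),  deviation x̄ - mu_0 = (6.5, 4) - (3, 6) = (3.5, -2).

Step 2 — sample covariance matrix, S[i,j] = (1/(n-1)) · Σ_k (x_{k,i} - mean_i) · (x_{k,j} - mean_j), divisor n-1 = 5:
  S[X,X] = ((-4.5)·(-4.5) + (0.5)·(0.5) + (0.5)·(0.5) + (1.5)·(1.5) + (1.5)·(1.5) + (0.5)·(0.5)) / 5 = 25.5/5 = 5.1
  S[X,Y] = ((-4.5)·(-1) + (0.5)·(3) + (0.5)·(0) + (1.5)·(-3) + (1.5)·(-3) + (0.5)·(4)) / 5 = -1/5 = -0.2
  S[Y,Y] = ((-1)·(-1) + (3)·(3) + (0)·(0) + (-3)·(-3) + (-3)·(-3) + (4)·(4)) / 5 = 44/5 = 8.8
  S = [[5.1, -0.2],
 [-0.2, 8.8]].

Step 3 — invert S. det(S) = 5.1·8.8 - (-0.2)² = 44.84.
  S^{-1} = (1/det) · [[d, -b], [-b, a]] = [[0.1963, 0.0045],
 [0.0045, 0.1137]].

Step 4 — quadratic form (x̄ - mu_0)^T · S^{-1} · (x̄ - mu_0):
  S^{-1} · (x̄ - mu_0) = (0.678, -0.2119),
  (x̄ - mu_0)^T · [...] = (3.5)·(0.678) + (-2)·(-0.2119) = 2.7966.

Step 5 — scale by n: T² = 6 · 2.7966 = 16.7797.

T² ≈ 16.7797


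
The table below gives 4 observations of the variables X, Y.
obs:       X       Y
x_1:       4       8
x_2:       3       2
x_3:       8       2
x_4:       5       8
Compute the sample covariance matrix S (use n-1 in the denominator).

Step 1 — column means:
  mean(X) = (4 + 3 + 8 + 5) / 4 = 20/4 = 5
  mean(Y) = (8 + 2 + 2 + 8) / 4 = 20/4 = 5

Step 2 — sample covariance S[i,j] = (1/(n-1)) · Σ_k (x_{k,i} - mean_i) · (x_{k,j} - mean_j), with n-1 = 3.
  S[X,X] = ((-1)·(-1) + (-2)·(-2) + (3)·(3) + (0)·(0)) / 3 = 14/3 = 4.6667
  S[X,Y] = ((-1)·(3) + (-2)·(-3) + (3)·(-3) + (0)·(3)) / 3 = -6/3 = -2
  S[Y,Y] = ((3)·(3) + (-3)·(-3) + (-3)·(-3) + (3)·(3)) / 3 = 36/3 = 12

S is symmetric (S[j,i] = S[i,j]). Assembling:

S = [[4.6667, -2],
 [-2, 12]]


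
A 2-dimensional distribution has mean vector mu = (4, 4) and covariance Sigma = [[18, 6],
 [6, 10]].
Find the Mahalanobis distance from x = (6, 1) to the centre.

Step 1 — centre the observation: (x - mu) = (2, -3).

Step 2 — invert Sigma. det(Sigma) = 18·10 - (6)² = 144.
  Sigma^{-1} = (1/det) · [[d, -b], [-b, a]] = [[0.0694, -0.0417],
 [-0.0417, 0.125]].

Step 3 — form the quadratic (x - mu)^T · Sigma^{-1} · (x - mu):
  Sigma^{-1} · (x - mu) = (0.2639, -0.4583).
  (x - mu)^T · [Sigma^{-1} · (x - mu)] = (2)·(0.2639) + (-3)·(-0.4583) = 1.9028.

Step 4 — take square root: d = √(1.9028) ≈ 1.3794.

d(x, mu) = √(1.9028) ≈ 1.3794


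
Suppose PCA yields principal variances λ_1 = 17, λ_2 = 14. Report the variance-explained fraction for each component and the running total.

Step 1 — total variance = trace(Sigma) = Σ λ_i = 17 + 14 = 31.

Step 2 — fraction explained by component i = λ_i / Σ λ:
  PC1: 17/31 = 0.5484
  PC2: 14/31 = 0.4516

Step 3 — cumulative fraction after k components = (λ_1 + ... + λ_k) / Σ λ:
  k = 1: 17/31 = 0.5484
  k = 2: (17 + 14)/31 = 31/31 = 1

Summary (fraction, with percent):

explained: PC1 0.5484 (54.84%), PC2 0.4516 (45.16%);  cumulative: 0.5484, 1


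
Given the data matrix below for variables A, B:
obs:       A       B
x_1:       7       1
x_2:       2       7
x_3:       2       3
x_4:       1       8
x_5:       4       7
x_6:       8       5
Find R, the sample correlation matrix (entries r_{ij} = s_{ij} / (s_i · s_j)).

Step 1 — column means:
  mean(A) = (7 + 2 + 2 + 1 + 4 + 8) / 6 = 24/6 = 4
  mean(B) = (1 + 7 + 3 + 8 + 7 + 5) / 6 = 31/6 = 5.1667

Step 2 — sample variances and covariances s[i,j] = (1/(n-1)) · Σ_k (x_{k,i} - mean_i) · (x_{k,j} - mean_j), with n-1 = 5:
  s[A,A] = ((3)·(3) + (-2)·(-2) + (-2)·(-2) + (-3)·(-3) + (0)·(0) + (4)·(4)) / 5 = 42/5 = 8.4
  s[A,B] = ((3)·(-4.1667) + (-2)·(1.8333) + (-2)·(-2.1667) + (-3)·(2.8333) + (0)·(1.8333) + (4)·(-0.1667)) / 5 = -21/5 = -4.2
  s[B,B] = ((-4.1667)·(-4.1667) + (1.8333)·(1.8333) + (-2.1667)·(-2.1667) + (2.8333)·(2.8333) + (1.8333)·(1.8333) + (-0.1667)·(-0.1667)) / 5 = 36.8333/5 = 7.3667
  Sample standard deviations s_i = √(s[i,i]):
  s(A) = √(8.4) = 2.8983
  s(B) = √(7.3667) = 2.7142

Step 3 — r_{ij} = s_{ij} / (s_i · s_j):
  r[A,A] = 1 (diagonal).
  r[A,B] = -4.2 / (2.8983 · 2.7142) = -4.2 / 7.8664 = -0.5339
  r[B,B] = 1 (diagonal).

R is symmetric with unit diagonal. Assembling:

R = [[1, -0.5339],
 [-0.5339, 1]]


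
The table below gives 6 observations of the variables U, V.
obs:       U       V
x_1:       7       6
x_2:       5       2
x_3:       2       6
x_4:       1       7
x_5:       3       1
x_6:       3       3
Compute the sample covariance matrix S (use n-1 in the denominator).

Step 1 — column means:
  mean(U) = (7 + 5 + 2 + 1 + 3 + 3) / 6 = 21/6 = 3.5
  mean(V) = (6 + 2 + 6 + 7 + 1 + 3) / 6 = 25/6 = 4.1667

Step 2 — sample covariance S[i,j] = (1/(n-1)) · Σ_k (x_{k,i} - mean_i) · (x_{k,j} - mean_j), with n-1 = 5.
  S[U,U] = ((3.5)·(3.5) + (1.5)·(1.5) + (-1.5)·(-1.5) + (-2.5)·(-2.5) + (-0.5)·(-0.5) + (-0.5)·(-0.5)) / 5 = 23.5/5 = 4.7
  S[U,V] = ((3.5)·(1.8333) + (1.5)·(-2.1667) + (-1.5)·(1.8333) + (-2.5)·(2.8333) + (-0.5)·(-3.1667) + (-0.5)·(-1.1667)) / 5 = -4.5/5 = -0.9
  S[V,V] = ((1.8333)·(1.8333) + (-2.1667)·(-2.1667) + (1.8333)·(1.8333) + (2.8333)·(2.8333) + (-3.1667)·(-3.1667) + (-1.1667)·(-1.1667)) / 5 = 30.8333/5 = 6.1667

S is symmetric (S[j,i] = S[i,j]). Assembling:

S = [[4.7, -0.9],
 [-0.9, 6.1667]]


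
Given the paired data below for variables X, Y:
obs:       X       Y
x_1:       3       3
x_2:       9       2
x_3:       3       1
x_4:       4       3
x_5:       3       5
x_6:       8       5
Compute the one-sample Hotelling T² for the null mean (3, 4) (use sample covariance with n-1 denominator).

Step 1 — sample mean vector:
  mean(X) = (3 + 9 + 3 + 4 + 3 + 8) / 6 = 30/6 = 5
  mean(Y) = (3 + 2 + 1 + 3 + 5 + 5) / 6 = 19/6 = 3.1667
  x̄ = (5, 3.1667),  deviation x̄ - mu_0 = (5, 3.1667) - (3, 4) = (2, -0.8333).

Step 2 — sample covariance matrix, S[i,j] = (1/(n-1)) · Σ_k (x_{k,i} - mean_i) · (x_{k,j} - mean_j), divisor n-1 = 5:
  S[X,X] = ((-2)·(-2) + (4)·(4) + (-2)·(-2) + (-1)·(-1) + (-2)·(-2) + (3)·(3)) / 5 = 38/5 = 7.6
  S[X,Y] = ((-2)·(-0.1667) + (4)·(-1.1667) + (-2)·(-2.1667) + (-1)·(-0.1667) + (-2)·(1.8333) + (3)·(1.8333)) / 5 = 2/5 = 0.4
  S[Y,Y] = ((-0.1667)·(-0.1667) + (-1.1667)·(-1.1667) + (-2.1667)·(-2.1667) + (-0.1667)·(-0.1667) + (1.8333)·(1.8333) + (1.8333)·(1.8333)) / 5 = 12.8333/5 = 2.5667
  S = [[7.6, 0.4],
 [0.4, 2.5667]].

Step 3 — invert S. det(S) = 7.6·2.5667 - (0.4)² = 19.3467.
  S^{-1} = (1/det) · [[d, -b], [-b, a]] = [[0.1327, -0.0207],
 [-0.0207, 0.3928]].

Step 4 — quadratic form (x̄ - mu_0)^T · S^{-1} · (x̄ - mu_0):
  S^{-1} · (x̄ - mu_0) = (0.2826, -0.3687),
  (x̄ - mu_0)^T · [...] = (2)·(0.2826) + (-0.8333)·(-0.3687) = 0.8724.

Step 5 — scale by n: T² = 6 · 0.8724 = 5.2343.

T² ≈ 5.2343


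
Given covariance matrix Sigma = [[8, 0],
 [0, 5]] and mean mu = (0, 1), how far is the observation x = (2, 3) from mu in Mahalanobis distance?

Step 1 — centre the observation: (x - mu) = (2, 2).

Step 2 — invert Sigma. det(Sigma) = 8·5 - (0)² = 40.
  Sigma^{-1} = (1/det) · [[d, -b], [-b, a]] = [[0.125, 0],
 [0, 0.2]].

Step 3 — form the quadratic (x - mu)^T · Sigma^{-1} · (x - mu):
  Sigma^{-1} · (x - mu) = (0.25, 0.4).
  (x - mu)^T · [Sigma^{-1} · (x - mu)] = (2)·(0.25) + (2)·(0.4) = 1.3.

Step 4 — take square root: d = √(1.3) ≈ 1.1402.

d(x, mu) = √(1.3) ≈ 1.1402


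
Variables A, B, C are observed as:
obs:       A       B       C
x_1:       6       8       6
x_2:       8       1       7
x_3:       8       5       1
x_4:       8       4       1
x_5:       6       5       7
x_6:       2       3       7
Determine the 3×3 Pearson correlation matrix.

Step 1 — column means:
  mean(A) = (6 + 8 + 8 + 8 + 6 + 2) / 6 = 38/6 = 6.3333
  mean(B) = (8 + 1 + 5 + 4 + 5 + 3) / 6 = 26/6 = 4.3333
  mean(C) = (6 + 7 + 1 + 1 + 7 + 7) / 6 = 29/6 = 4.8333

Step 2 — sample variances and covariances s[i,j] = (1/(n-1)) · Σ_k (x_{k,i} - mean_i) · (x_{k,j} - mean_j), with n-1 = 5:
  s[A,A] = ((-0.3333)·(-0.3333) + (1.6667)·(1.6667) + (1.6667)·(1.6667) + (1.6667)·(1.6667) + (-0.3333)·(-0.3333) + (-4.3333)·(-4.3333)) / 5 = 27.3333/5 = 5.4667
  s[A,B] = ((-0.3333)·(3.6667) + (1.6667)·(-3.3333) + (1.6667)·(0.6667) + (1.6667)·(-0.3333) + (-0.3333)·(0.6667) + (-4.3333)·(-1.3333)) / 5 = -0.6667/5 = -0.1333
  s[A,C] = ((-0.3333)·(1.1667) + (1.6667)·(2.1667) + (1.6667)·(-3.8333) + (1.6667)·(-3.8333) + (-0.3333)·(2.1667) + (-4.3333)·(2.1667)) / 5 = -19.6667/5 = -3.9333
  s[B,B] = ((3.6667)·(3.6667) + (-3.3333)·(-3.3333) + (0.6667)·(0.6667) + (-0.3333)·(-0.3333) + (0.6667)·(0.6667) + (-1.3333)·(-1.3333)) / 5 = 27.3333/5 = 5.4667
  s[B,C] = ((3.6667)·(1.1667) + (-3.3333)·(2.1667) + (0.6667)·(-3.8333) + (-0.3333)·(-3.8333) + (0.6667)·(2.1667) + (-1.3333)·(2.1667)) / 5 = -5.6667/5 = -1.1333
  s[C,C] = ((1.1667)·(1.1667) + (2.1667)·(2.1667) + (-3.8333)·(-3.8333) + (-3.8333)·(-3.8333) + (2.1667)·(2.1667) + (2.1667)·(2.1667)) / 5 = 44.8333/5 = 8.9667
  Sample standard deviations s_i = √(s[i,i]):
  s(A) = √(5.4667) = 2.3381
  s(B) = √(5.4667) = 2.3381
  s(C) = √(8.9667) = 2.9944

Step 3 — r_{ij} = s_{ij} / (s_i · s_j):
  r[A,A] = 1 (diagonal).
  r[A,B] = -0.1333 / (2.3381 · 2.3381) = -0.1333 / 5.4667 = -0.0244
  r[A,C] = -3.9333 / (2.3381 · 2.9944) = -3.9333 / 7.0013 = -0.5618
  r[B,B] = 1 (diagonal).
  r[B,C] = -1.1333 / (2.3381 · 2.9944) = -1.1333 / 7.0013 = -0.1619
  r[C,C] = 1 (diagonal).

R is symmetric with unit diagonal. Assembling:

R = [[1, -0.0244, -0.5618],
 [-0.0244, 1, -0.1619],
 [-0.5618, -0.1619, 1]]


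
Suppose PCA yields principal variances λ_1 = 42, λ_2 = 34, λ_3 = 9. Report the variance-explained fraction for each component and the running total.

Step 1 — total variance = trace(Sigma) = Σ λ_i = 42 + 34 + 9 = 85.

Step 2 — fraction explained by component i = λ_i / Σ λ:
  PC1: 42/85 = 0.4941
  PC2: 34/85 = 0.4
  PC3: 9/85 = 0.1059

Step 3 — cumulative fraction after k components = (λ_1 + ... + λ_k) / Σ λ:
  k = 1: 42/85 = 0.4941
  k = 2: (42 + 34)/85 = 76/85 = 0.8941
  k = 3: (42 + 34 + 9)/85 = 85/85 = 1

Summary (fraction, with percent):

explained: PC1 0.4941 (49.41%), PC2 0.4 (40%), PC3 0.1059 (10.59%);  cumulative: 0.4941, 0.8941, 1


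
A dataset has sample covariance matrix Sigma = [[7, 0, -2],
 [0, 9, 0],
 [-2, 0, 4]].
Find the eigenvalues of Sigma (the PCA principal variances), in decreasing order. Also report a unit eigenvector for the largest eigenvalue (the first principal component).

Step 1 — characteristic polynomial p(λ) = det(λI - Sigma) = λ³ - tr·λ² + c_1·λ - det, where tr = trace, c_1 = sum of the principal 2×2 minors, det = det(Sigma):
  tr = 7 + 9 + 4 = 20,
  c_1 = (7·9 - (0)²) + (7·4 - (-2)²) + (9·4 - (0)²) = 63 + 24 + 36 = 123,
  det = 7·(9·4 - (0)²) - (0)·((0)·4 - (0)·(-2)) + (-2)·((0)·(0) - 9·(-2)) = 7·(36) - (0)·(0) + (-2)·(18) = 216.
  So p(λ) = λ³ - 20λ² + 123λ - 216.
Step 2 — look for an integer root (rational root theorem: any rational root is an integer divisor of 216). Testing λ = 3:
  p(3) = 27 - 180 + 369 - 216 = 0  ✓
  Dividing out (λ - 3): p(λ) = (λ - 3)(λ² - 17λ + 72).
Step 3 — remaining eigenvalues from the quadratic λ² - 17λ + 72 = 0:
  Δ = 17² - 4·72 = 289 - 288 = 1,  λ = (17 ± √1)/2 = (17 ± 1)/2 = 9 or 8.
  Sorted: λ_1 = 9,  λ_2 = 8,  λ_3 = 3  (check: sum = 20 = tr ✓).

Step 4 — unit eigenvector for λ_1 = 9: v spans the null space of (Sigma - λ_1 I), whose rows are
  r_1 = (-2, 0, -2),  r_2 = (0, 0, 0),  r_3 = (-2, 0, -5).
  v is orthogonal to every row, so take v ∝ r_1 × r_3 = ((0)·(-5) - (-2)·(0), (-2)·(-2) - (-2)·(-5), (-2)·(0) - (0)·(-2)) = (0, -6, 0).
  Rescale (divide by 6; multiply by -1 so the first nonzero entry is positive): u = (0, 1, 0).
  ||u|| = √((0)² + (1)² + (0)²) = √(1) = 1,  v_1 = u/||u|| ≈ (0, 1, 0) (||v_1|| = 1).

λ_1 = 9,  λ_2 = 8,  λ_3 = 3;  v_1 ≈ (0, 1, 0)


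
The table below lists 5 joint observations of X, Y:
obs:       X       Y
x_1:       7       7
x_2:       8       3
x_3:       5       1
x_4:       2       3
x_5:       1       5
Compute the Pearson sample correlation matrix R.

Step 1 — column means:
  mean(X) = (7 + 8 + 5 + 2 + 1) / 5 = 23/5 = 4.6
  mean(Y) = (7 + 3 + 1 + 3 + 5) / 5 = 19/5 = 3.8

Step 2 — sample variances and covariances s[i,j] = (1/(n-1)) · Σ_k (x_{k,i} - mean_i) · (x_{k,j} - mean_j), with n-1 = 4:
  s[X,X] = ((2.4)·(2.4) + (3.4)·(3.4) + (0.4)·(0.4) + (-2.6)·(-2.6) + (-3.6)·(-3.6)) / 4 = 37.2/4 = 9.3
  s[X,Y] = ((2.4)·(3.2) + (3.4)·(-0.8) + (0.4)·(-2.8) + (-2.6)·(-0.8) + (-3.6)·(1.2)) / 4 = 1.6/4 = 0.4
  s[Y,Y] = ((3.2)·(3.2) + (-0.8)·(-0.8) + (-2.8)·(-2.8) + (-0.8)·(-0.8) + (1.2)·(1.2)) / 4 = 20.8/4 = 5.2
  Sample standard deviations s_i = √(s[i,i]):
  s(X) = √(9.3) = 3.0496
  s(Y) = √(5.2) = 2.2804

Step 3 — r_{ij} = s_{ij} / (s_i · s_j):
  r[X,X] = 1 (diagonal).
  r[X,Y] = 0.4 / (3.0496 · 2.2804) = 0.4 / 6.9541 = 0.0575
  r[Y,Y] = 1 (diagonal).

R is symmetric with unit diagonal. Assembling:

R = [[1, 0.0575],
 [0.0575, 1]]


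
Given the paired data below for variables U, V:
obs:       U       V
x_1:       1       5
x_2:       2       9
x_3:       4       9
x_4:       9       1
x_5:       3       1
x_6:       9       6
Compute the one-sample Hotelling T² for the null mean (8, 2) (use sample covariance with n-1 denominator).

Step 1 — sample mean vector:
  mean(U) = (1 + 2 + 4 + 9 + 3 + 9) / 6 = 28/6 = 4.6667
  mean(V) = (5 + 9 + 9 + 1 + 1 + 6) / 6 = 31/6 = 5.1667
  x̄ = (4.6667, 5.1667),  deviation x̄ - mu_0 = (4.6667, 5.1667) - (8, 2) = (-3.3333, 3.1667).

Step 2 — sample covariance matrix, S[i,j] = (1/(n-1)) · Σ_k (x_{k,i} - mean_i) · (x_{k,j} - mean_j), divisor n-1 = 5:
  S[U,U] = ((-3.6667)·(-3.6667) + (-2.6667)·(-2.6667) + (-0.6667)·(-0.6667) + (4.3333)·(4.3333) + (-1.6667)·(-1.6667) + (4.3333)·(4.3333)) / 5 = 61.3333/5 = 12.2667
  S[U,V] = ((-3.6667)·(-0.1667) + (-2.6667)·(3.8333) + (-0.6667)·(3.8333) + (4.3333)·(-4.1667) + (-1.6667)·(-4.1667) + (4.3333)·(0.8333)) / 5 = -19.6667/5 = -3.9333
  S[V,V] = ((-0.1667)·(-0.1667) + (3.8333)·(3.8333) + (3.8333)·(3.8333) + (-4.1667)·(-4.1667) + (-4.1667)·(-4.1667) + (0.8333)·(0.8333)) / 5 = 64.8333/5 = 12.9667
  S = [[12.2667, -3.9333],
 [-3.9333, 12.9667]].

Step 3 — invert S. det(S) = 12.2667·12.9667 - (-3.9333)² = 143.5867.
  S^{-1} = (1/det) · [[d, -b], [-b, a]] = [[0.0903, 0.0274],
 [0.0274, 0.0854]].

Step 4 — quadratic form (x̄ - mu_0)^T · S^{-1} · (x̄ - mu_0):
  S^{-1} · (x̄ - mu_0) = (-0.2143, 0.1792),
  (x̄ - mu_0)^T · [...] = (-3.3333)·(-0.2143) + (3.1667)·(0.1792) = 1.2818.

Step 5 — scale by n: T² = 6 · 1.2818 = 7.6906.

T² ≈ 7.6906


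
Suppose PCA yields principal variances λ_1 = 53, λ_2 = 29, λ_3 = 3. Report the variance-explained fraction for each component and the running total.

Step 1 — total variance = trace(Sigma) = Σ λ_i = 53 + 29 + 3 = 85.

Step 2 — fraction explained by component i = λ_i / Σ λ:
  PC1: 53/85 = 0.6235
  PC2: 29/85 = 0.3412
  PC3: 3/85 = 0.0353

Step 3 — cumulative fraction after k components = (λ_1 + ... + λ_k) / Σ λ:
  k = 1: 53/85 = 0.6235
  k = 2: (53 + 29)/85 = 82/85 = 0.9647
  k = 3: (53 + 29 + 3)/85 = 85/85 = 1

Summary (fraction, with percent):

explained: PC1 0.6235 (62.35%), PC2 0.3412 (34.12%), PC3 0.0353 (3.53%);  cumulative: 0.6235, 0.9647, 1


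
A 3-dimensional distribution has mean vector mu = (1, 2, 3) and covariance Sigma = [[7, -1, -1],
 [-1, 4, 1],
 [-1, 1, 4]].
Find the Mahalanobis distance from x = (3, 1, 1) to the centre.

Step 1 — centre the observation: (x - mu) = (2, -1, -2).

Step 2 — invert Sigma (cofactor / det for 3×3, or solve directly):
  Sigma^{-1} = [[0.1515, 0.0303, 0.0303],
 [0.0303, 0.2727, -0.0606],
 [0.0303, -0.0606, 0.2727]].

Step 3 — form the quadratic (x - mu)^T · Sigma^{-1} · (x - mu):
  Sigma^{-1} · (x - mu) = (0.2121, -0.0909, -0.4242).
  (x - mu)^T · [Sigma^{-1} · (x - mu)] = (2)·(0.2121) + (-1)·(-0.0909) + (-2)·(-0.4242) = 1.3636.

Step 4 — take square root: d = √(1.3636) ≈ 1.1677.

d(x, mu) = √(1.3636) ≈ 1.1677


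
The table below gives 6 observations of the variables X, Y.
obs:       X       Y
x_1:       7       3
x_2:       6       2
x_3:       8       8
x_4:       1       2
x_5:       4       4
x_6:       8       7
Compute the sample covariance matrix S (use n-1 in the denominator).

Step 1 — column means:
  mean(X) = (7 + 6 + 8 + 1 + 4 + 8) / 6 = 34/6 = 5.6667
  mean(Y) = (3 + 2 + 8 + 2 + 4 + 7) / 6 = 26/6 = 4.3333

Step 2 — sample covariance S[i,j] = (1/(n-1)) · Σ_k (x_{k,i} - mean_i) · (x_{k,j} - mean_j), with n-1 = 5.
  S[X,X] = ((1.3333)·(1.3333) + (0.3333)·(0.3333) + (2.3333)·(2.3333) + (-4.6667)·(-4.6667) + (-1.6667)·(-1.6667) + (2.3333)·(2.3333)) / 5 = 37.3333/5 = 7.4667
  S[X,Y] = ((1.3333)·(-1.3333) + (0.3333)·(-2.3333) + (2.3333)·(3.6667) + (-4.6667)·(-2.3333) + (-1.6667)·(-0.3333) + (2.3333)·(2.6667)) / 5 = 23.6667/5 = 4.7333
  S[Y,Y] = ((-1.3333)·(-1.3333) + (-2.3333)·(-2.3333) + (3.6667)·(3.6667) + (-2.3333)·(-2.3333) + (-0.3333)·(-0.3333) + (2.6667)·(2.6667)) / 5 = 33.3333/5 = 6.6667

S is symmetric (S[j,i] = S[i,j]). Assembling:

S = [[7.4667, 4.7333],
 [4.7333, 6.6667]]


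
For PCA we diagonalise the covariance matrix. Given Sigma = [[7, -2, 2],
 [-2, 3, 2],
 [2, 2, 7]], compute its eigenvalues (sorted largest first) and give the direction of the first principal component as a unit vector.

Step 1 — characteristic polynomial p(λ) = det(λI - Sigma) = λ³ - tr·λ² + c_1·λ - det, where tr = trace, c_1 = sum of the principal 2×2 minors, det = det(Sigma):
  tr = 7 + 3 + 7 = 17,
  c_1 = (7·3 - (-2)²) + (7·7 - (2)²) + (3·7 - (2)²) = 17 + 45 + 17 = 79,
  det = 7·(3·7 - (2)²) - (-2)·((-2)·7 - (2)·(2)) + (2)·((-2)·(2) - 3·(2)) = 7·(17) - (-2)·(-18) + (2)·(-10) = 63.
  So p(λ) = λ³ - 17λ² + 79λ - 63.
Step 2 — look for an integer root (rational root theorem: any rational root is an integer divisor of 63). Testing λ = 1:
  p(1) = 1 - 17 + 79 - 63 = 0  ✓
  Dividing out (λ - 1): p(λ) = (λ - 1)(λ² - 16λ + 63).
Step 3 — remaining eigenvalues from the quadratic λ² - 16λ + 63 = 0:
  Δ = 16² - 4·63 = 256 - 252 = 4,  λ = (16 ± √4)/2 = (16 ± 2)/2 = 9 or 7.
  Sorted: λ_1 = 9,  λ_2 = 7,  λ_3 = 1  (check: sum = 17 = tr ✓).

Step 4 — unit eigenvector for λ_1 = 9: v spans the null space of (Sigma - λ_1 I), whose rows are
  r_1 = (-2, -2, 2),  r_2 = (-2, -6, 2),  r_3 = (2, 2, -2).
  v is orthogonal to every row, so take v ∝ r_1 × r_2 = ((-2)·(2) - (2)·(-6), (2)·(-2) - (-2)·(2), (-2)·(-6) - (-2)·(-2)) = (8, 0, 8).
  Rescale (divide by 8): u = (1, 0, 1).
  ||u|| = √((1)² + (0)² + (1)²) = √(2) ≈ 1.4142,  v_1 = u/||u|| ≈ (0.7071, 0, 0.7071) (||v_1|| = 1).

λ_1 = 9,  λ_2 = 7,  λ_3 = 1;  v_1 ≈ (0.7071, 0, 0.7071)


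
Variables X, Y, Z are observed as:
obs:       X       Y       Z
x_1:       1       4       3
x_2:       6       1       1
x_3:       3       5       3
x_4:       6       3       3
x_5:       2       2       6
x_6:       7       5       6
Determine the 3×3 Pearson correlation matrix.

Step 1 — column means:
  mean(X) = (1 + 6 + 3 + 6 + 2 + 7) / 6 = 25/6 = 4.1667
  mean(Y) = (4 + 1 + 5 + 3 + 2 + 5) / 6 = 20/6 = 3.3333
  mean(Z) = (3 + 1 + 3 + 3 + 6 + 6) / 6 = 22/6 = 3.6667

Step 2 — sample variances and covariances s[i,j] = (1/(n-1)) · Σ_k (x_{k,i} - mean_i) · (x_{k,j} - mean_j), with n-1 = 5:
  s[X,X] = ((-3.1667)·(-3.1667) + (1.8333)·(1.8333) + (-1.1667)·(-1.1667) + (1.8333)·(1.8333) + (-2.1667)·(-2.1667) + (2.8333)·(2.8333)) / 5 = 30.8333/5 = 6.1667
  s[X,Y] = ((-3.1667)·(0.6667) + (1.8333)·(-2.3333) + (-1.1667)·(1.6667) + (1.8333)·(-0.3333) + (-2.1667)·(-1.3333) + (2.8333)·(1.6667)) / 5 = -1.3333/5 = -0.2667
  s[X,Z] = ((-3.1667)·(-0.6667) + (1.8333)·(-2.6667) + (-1.1667)·(-0.6667) + (1.8333)·(-0.6667) + (-2.1667)·(2.3333) + (2.8333)·(2.3333)) / 5 = -1.6667/5 = -0.3333
  s[Y,Y] = ((0.6667)·(0.6667) + (-2.3333)·(-2.3333) + (1.6667)·(1.6667) + (-0.3333)·(-0.3333) + (-1.3333)·(-1.3333) + (1.6667)·(1.6667)) / 5 = 13.3333/5 = 2.6667
  s[Y,Z] = ((0.6667)·(-0.6667) + (-2.3333)·(-2.6667) + (1.6667)·(-0.6667) + (-0.3333)·(-0.6667) + (-1.3333)·(2.3333) + (1.6667)·(2.3333)) / 5 = 5.6667/5 = 1.1333
  s[Z,Z] = ((-0.6667)·(-0.6667) + (-2.6667)·(-2.6667) + (-0.6667)·(-0.6667) + (-0.6667)·(-0.6667) + (2.3333)·(2.3333) + (2.3333)·(2.3333)) / 5 = 19.3333/5 = 3.8667
  Sample standard deviations s_i = √(s[i,i]):
  s(X) = √(6.1667) = 2.4833
  s(Y) = √(2.6667) = 1.633
  s(Z) = √(3.8667) = 1.9664

Step 3 — r_{ij} = s_{ij} / (s_i · s_j):
  r[X,X] = 1 (diagonal).
  r[X,Y] = -0.2667 / (2.4833 · 1.633) = -0.2667 / 4.0552 = -0.0658
  r[X,Z] = -0.3333 / (2.4833 · 1.9664) = -0.3333 / 4.8831 = -0.0683
  r[Y,Y] = 1 (diagonal).
  r[Y,Z] = 1.1333 / (1.633 · 1.9664) = 1.1333 / 3.2111 = 0.3529
  r[Z,Z] = 1 (diagonal).

R is symmetric with unit diagonal. Assembling:

R = [[1, -0.0658, -0.0683],
 [-0.0658, 1, 0.3529],
 [-0.0683, 0.3529, 1]]


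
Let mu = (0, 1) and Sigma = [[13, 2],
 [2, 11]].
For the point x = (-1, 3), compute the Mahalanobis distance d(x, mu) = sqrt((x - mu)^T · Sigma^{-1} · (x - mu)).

Step 1 — centre the observation: (x - mu) = (-1, 2).

Step 2 — invert Sigma. det(Sigma) = 13·11 - (2)² = 139.
  Sigma^{-1} = (1/det) · [[d, -b], [-b, a]] = [[0.0791, -0.0144],
 [-0.0144, 0.0935]].

Step 3 — form the quadratic (x - mu)^T · Sigma^{-1} · (x - mu):
  Sigma^{-1} · (x - mu) = (-0.1079, 0.2014).
  (x - mu)^T · [Sigma^{-1} · (x - mu)] = (-1)·(-0.1079) + (2)·(0.2014) = 0.5108.

Step 4 — take square root: d = √(0.5108) ≈ 0.7147.

d(x, mu) = √(0.5108) ≈ 0.7147


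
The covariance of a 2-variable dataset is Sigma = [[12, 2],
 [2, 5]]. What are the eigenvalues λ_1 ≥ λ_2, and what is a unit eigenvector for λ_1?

Step 1 — characteristic polynomial of 2×2 Sigma:
  det(Sigma - λI) = λ² - trace · λ + det = 0.
  trace = 12 + 5 = 17, det = 12·5 - (2)² = 56.
Step 2 — discriminant:
  Δ = trace² - 4·det = 289 - 224 = 65.
Step 3 — eigenvalues:
  λ = (trace ± √Δ)/2 = (17 ± 8.0623)/2,
  λ_1 = 12.5311,  λ_2 = 4.4689.

Step 4 — unit eigenvector for λ_1: solve (Sigma - λ_1 I)v = 0. First row:
  (12 - 12.5311)·v_x + (2)·v_y = 0, i.e. (-0.5311)·v_x + (2)·v_y = 0,
  so v ∝ (b, λ_1 - a) = (2, 0.5311) = u.
  ||u|| = √((2)² + (0.5311)²) = √(4.2821) ≈ 2.0693,
  v_1 = u/||u|| ≈ (0.9665, 0.2567) (||v_1|| = 1).

λ_1 = 12.5311,  λ_2 = 4.4689;  v_1 ≈ (0.9665, 0.2567)


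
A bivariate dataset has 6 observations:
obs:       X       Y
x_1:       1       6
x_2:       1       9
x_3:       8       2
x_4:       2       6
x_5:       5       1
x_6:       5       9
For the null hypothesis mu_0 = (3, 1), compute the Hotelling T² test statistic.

Step 1 — sample mean vector:
  mean(X) = (1 + 1 + 8 + 2 + 5 + 5) / 6 = 22/6 = 3.6667
  mean(Y) = (6 + 9 + 2 + 6 + 1 + 9) / 6 = 33/6 = 5.5
  x̄ = (3.6667, 5.5),  deviation x̄ - mu_0 = (3.6667, 5.5) - (3, 1) = (0.6667, 4.5).

Step 2 — sample covariance matrix, S[i,j] = (1/(n-1)) · Σ_k (x_{k,i} - mean_i) · (x_{k,j} - mean_j), divisor n-1 = 5:
  S[X,X] = ((-2.6667)·(-2.6667) + (-2.6667)·(-2.6667) + (4.3333)·(4.3333) + (-1.6667)·(-1.6667) + (1.3333)·(1.3333) + (1.3333)·(1.3333)) / 5 = 39.3333/5 = 7.8667
  S[X,Y] = ((-2.6667)·(0.5) + (-2.6667)·(3.5) + (4.3333)·(-3.5) + (-1.6667)·(0.5) + (1.3333)·(-4.5) + (1.3333)·(3.5)) / 5 = -28/5 = -5.6
  S[Y,Y] = ((0.5)·(0.5) + (3.5)·(3.5) + (-3.5)·(-3.5) + (0.5)·(0.5) + (-4.5)·(-4.5) + (3.5)·(3.5)) / 5 = 57.5/5 = 11.5
  S = [[7.8667, -5.6],
 [-5.6, 11.5]].

Step 3 — invert S. det(S) = 7.8667·11.5 - (-5.6)² = 59.1067.
  S^{-1} = (1/det) · [[d, -b], [-b, a]] = [[0.1946, 0.0947],
 [0.0947, 0.1331]].

Step 4 — quadratic form (x̄ - mu_0)^T · S^{-1} · (x̄ - mu_0):
  S^{-1} · (x̄ - mu_0) = (0.5561, 0.6621),
  (x̄ - mu_0)^T · [...] = (0.6667)·(0.5561) + (4.5)·(0.6621) = 3.3501.

Step 5 — scale by n: T² = 6 · 3.3501 = 20.1004.

T² ≈ 20.1004


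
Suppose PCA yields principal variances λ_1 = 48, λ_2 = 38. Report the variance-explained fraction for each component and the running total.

Step 1 — total variance = trace(Sigma) = Σ λ_i = 48 + 38 = 86.

Step 2 — fraction explained by component i = λ_i / Σ λ:
  PC1: 48/86 = 0.5581
  PC2: 38/86 = 0.4419

Step 3 — cumulative fraction after k components = (λ_1 + ... + λ_k) / Σ λ:
  k = 1: 48/86 = 0.5581
  k = 2: (48 + 38)/86 = 86/86 = 1

Summary (fraction, with percent):

explained: PC1 0.5581 (55.81%), PC2 0.4419 (44.19%);  cumulative: 0.5581, 1


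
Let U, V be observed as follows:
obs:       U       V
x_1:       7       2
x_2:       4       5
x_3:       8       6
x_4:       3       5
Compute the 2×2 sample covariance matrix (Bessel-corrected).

Step 1 — column means:
  mean(U) = (7 + 4 + 8 + 3) / 4 = 22/4 = 5.5
  mean(V) = (2 + 5 + 6 + 5) / 4 = 18/4 = 4.5

Step 2 — sample covariance S[i,j] = (1/(n-1)) · Σ_k (x_{k,i} - mean_i) · (x_{k,j} - mean_j), with n-1 = 3.
  S[U,U] = ((1.5)·(1.5) + (-1.5)·(-1.5) + (2.5)·(2.5) + (-2.5)·(-2.5)) / 3 = 17/3 = 5.6667
  S[U,V] = ((1.5)·(-2.5) + (-1.5)·(0.5) + (2.5)·(1.5) + (-2.5)·(0.5)) / 3 = -2/3 = -0.6667
  S[V,V] = ((-2.5)·(-2.5) + (0.5)·(0.5) + (1.5)·(1.5) + (0.5)·(0.5)) / 3 = 9/3 = 3

S is symmetric (S[j,i] = S[i,j]). Assembling:

S = [[5.6667, -0.6667],
 [-0.6667, 3]]


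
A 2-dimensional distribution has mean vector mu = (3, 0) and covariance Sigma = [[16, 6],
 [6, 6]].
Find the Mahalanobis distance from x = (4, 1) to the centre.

Step 1 — centre the observation: (x - mu) = (1, 1).

Step 2 — invert Sigma. det(Sigma) = 16·6 - (6)² = 60.
  Sigma^{-1} = (1/det) · [[d, -b], [-b, a]] = [[0.1, -0.1],
 [-0.1, 0.2667]].

Step 3 — form the quadratic (x - mu)^T · Sigma^{-1} · (x - mu):
  Sigma^{-1} · (x - mu) = (0, 0.1667).
  (x - mu)^T · [Sigma^{-1} · (x - mu)] = (1)·(0) + (1)·(0.1667) = 0.1667.

Step 4 — take square root: d = √(0.1667) ≈ 0.4082.

d(x, mu) = √(0.1667) ≈ 0.4082


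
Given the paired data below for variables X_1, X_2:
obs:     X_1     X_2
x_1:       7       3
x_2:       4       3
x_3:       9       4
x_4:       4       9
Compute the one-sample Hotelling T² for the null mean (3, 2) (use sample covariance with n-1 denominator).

Step 1 — sample mean vector:
  mean(X_1) = (7 + 4 + 9 + 4) / 4 = 24/4 = 6
  mean(X_2) = (3 + 3 + 4 + 9) / 4 = 19/4 = 4.75
  x̄ = (6, 4.75),  deviation x̄ - mu_0 = (6, 4.75) - (3, 2) = (3, 2.75).

Step 2 — sample covariance matrix, S[i,j] = (1/(n-1)) · Σ_k (x_{k,i} - mean_i) · (x_{k,j} - mean_j), divisor n-1 = 3:
  S[X_1,X_1] = ((1)·(1) + (-2)·(-2) + (3)·(3) + (-2)·(-2)) / 3 = 18/3 = 6
  S[X_1,X_2] = ((1)·(-1.75) + (-2)·(-1.75) + (3)·(-0.75) + (-2)·(4.25)) / 3 = -9/3 = -3
  S[X_2,X_2] = ((-1.75)·(-1.75) + (-1.75)·(-1.75) + (-0.75)·(-0.75) + (4.25)·(4.25)) / 3 = 24.75/3 = 8.25
  S = [[6, -3],
 [-3, 8.25]].

Step 3 — invert S. det(S) = 6·8.25 - (-3)² = 40.5.
  S^{-1} = (1/det) · [[d, -b], [-b, a]] = [[0.2037, 0.0741],
 [0.0741, 0.1481]].

Step 4 — quadratic form (x̄ - mu_0)^T · S^{-1} · (x̄ - mu_0):
  S^{-1} · (x̄ - mu_0) = (0.8148, 0.6296),
  (x̄ - mu_0)^T · [...] = (3)·(0.8148) + (2.75)·(0.6296) = 4.1759.

Step 5 — scale by n: T² = 4 · 4.1759 = 16.7037.

T² ≈ 16.7037


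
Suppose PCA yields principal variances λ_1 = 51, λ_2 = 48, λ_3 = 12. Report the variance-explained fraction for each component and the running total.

Step 1 — total variance = trace(Sigma) = Σ λ_i = 51 + 48 + 12 = 111.

Step 2 — fraction explained by component i = λ_i / Σ λ:
  PC1: 51/111 = 0.4595
  PC2: 48/111 = 0.4324
  PC3: 12/111 = 0.1081

Step 3 — cumulative fraction after k components = (λ_1 + ... + λ_k) / Σ λ:
  k = 1: 51/111 = 0.4595
  k = 2: (51 + 48)/111 = 99/111 = 0.8919
  k = 3: (51 + 48 + 12)/111 = 111/111 = 1

Summary (fraction, with percent):

explained: PC1 0.4595 (45.95%), PC2 0.4324 (43.24%), PC3 0.1081 (10.81%);  cumulative: 0.4595, 0.8919, 1


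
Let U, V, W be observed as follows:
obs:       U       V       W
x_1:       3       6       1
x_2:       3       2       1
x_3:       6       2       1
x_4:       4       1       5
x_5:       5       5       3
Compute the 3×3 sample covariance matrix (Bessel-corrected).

Step 1 — column means:
  mean(U) = (3 + 3 + 6 + 4 + 5) / 5 = 21/5 = 4.2
  mean(V) = (6 + 2 + 2 + 1 + 5) / 5 = 16/5 = 3.2
  mean(W) = (1 + 1 + 1 + 5 + 3) / 5 = 11/5 = 2.2

Step 2 — sample covariance S[i,j] = (1/(n-1)) · Σ_k (x_{k,i} - mean_i) · (x_{k,j} - mean_j), with n-1 = 4.
  S[U,U] = ((-1.2)·(-1.2) + (-1.2)·(-1.2) + (1.8)·(1.8) + (-0.2)·(-0.2) + (0.8)·(0.8)) / 4 = 6.8/4 = 1.7
  S[U,V] = ((-1.2)·(2.8) + (-1.2)·(-1.2) + (1.8)·(-1.2) + (-0.2)·(-2.2) + (0.8)·(1.8)) / 4 = -2.2/4 = -0.55
  S[U,W] = ((-1.2)·(-1.2) + (-1.2)·(-1.2) + (1.8)·(-1.2) + (-0.2)·(2.8) + (0.8)·(0.8)) / 4 = 0.8/4 = 0.2
  S[V,V] = ((2.8)·(2.8) + (-1.2)·(-1.2) + (-1.2)·(-1.2) + (-2.2)·(-2.2) + (1.8)·(1.8)) / 4 = 18.8/4 = 4.7
  S[V,W] = ((2.8)·(-1.2) + (-1.2)·(-1.2) + (-1.2)·(-1.2) + (-2.2)·(2.8) + (1.8)·(0.8)) / 4 = -5.2/4 = -1.3
  S[W,W] = ((-1.2)·(-1.2) + (-1.2)·(-1.2) + (-1.2)·(-1.2) + (2.8)·(2.8) + (0.8)·(0.8)) / 4 = 12.8/4 = 3.2

S is symmetric (S[j,i] = S[i,j]). Assembling:

S = [[1.7, -0.55, 0.2],
 [-0.55, 4.7, -1.3],
 [0.2, -1.3, 3.2]]


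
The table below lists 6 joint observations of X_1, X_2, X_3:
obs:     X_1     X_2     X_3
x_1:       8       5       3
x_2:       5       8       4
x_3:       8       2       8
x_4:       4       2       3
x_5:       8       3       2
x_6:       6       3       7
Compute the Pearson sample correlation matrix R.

Step 1 — column means:
  mean(X_1) = (8 + 5 + 8 + 4 + 8 + 6) / 6 = 39/6 = 6.5
  mean(X_2) = (5 + 8 + 2 + 2 + 3 + 3) / 6 = 23/6 = 3.8333
  mean(X_3) = (3 + 4 + 8 + 3 + 2 + 7) / 6 = 27/6 = 4.5

Step 2 — sample variances and covariances s[i,j] = (1/(n-1)) · Σ_k (x_{k,i} - mean_i) · (x_{k,j} - mean_j), with n-1 = 5:
  s[X_1,X_1] = ((1.5)·(1.5) + (-1.5)·(-1.5) + (1.5)·(1.5) + (-2.5)·(-2.5) + (1.5)·(1.5) + (-0.5)·(-0.5)) / 5 = 15.5/5 = 3.1
  s[X_1,X_2] = ((1.5)·(1.1667) + (-1.5)·(4.1667) + (1.5)·(-1.8333) + (-2.5)·(-1.8333) + (1.5)·(-0.8333) + (-0.5)·(-0.8333)) / 5 = -3.5/5 = -0.7
  s[X_1,X_3] = ((1.5)·(-1.5) + (-1.5)·(-0.5) + (1.5)·(3.5) + (-2.5)·(-1.5) + (1.5)·(-2.5) + (-0.5)·(2.5)) / 5 = 2.5/5 = 0.5
  s[X_2,X_2] = ((1.1667)·(1.1667) + (4.1667)·(4.1667) + (-1.8333)·(-1.8333) + (-1.8333)·(-1.8333) + (-0.8333)·(-0.8333) + (-0.8333)·(-0.8333)) / 5 = 26.8333/5 = 5.3667
  s[X_2,X_3] = ((1.1667)·(-1.5) + (4.1667)·(-0.5) + (-1.8333)·(3.5) + (-1.8333)·(-1.5) + (-0.8333)·(-2.5) + (-0.8333)·(2.5)) / 5 = -7.5/5 = -1.5
  s[X_3,X_3] = ((-1.5)·(-1.5) + (-0.5)·(-0.5) + (3.5)·(3.5) + (-1.5)·(-1.5) + (-2.5)·(-2.5) + (2.5)·(2.5)) / 5 = 29.5/5 = 5.9
  Sample standard deviations s_i = √(s[i,i]):
  s(X_1) = √(3.1) = 1.7607
  s(X_2) = √(5.3667) = 2.3166
  s(X_3) = √(5.9) = 2.429

Step 3 — r_{ij} = s_{ij} / (s_i · s_j):
  r[X_1,X_1] = 1 (diagonal).
  r[X_1,X_2] = -0.7 / (1.7607 · 2.3166) = -0.7 / 4.0788 = -0.1716
  r[X_1,X_3] = 0.5 / (1.7607 · 2.429) = 0.5 / 4.2767 = 0.1169
  r[X_2,X_2] = 1 (diagonal).
  r[X_2,X_3] = -1.5 / (2.3166 · 2.429) = -1.5 / 5.627 = -0.2666
  r[X_3,X_3] = 1 (diagonal).

R is symmetric with unit diagonal. Assembling:

R = [[1, -0.1716, 0.1169],
 [-0.1716, 1, -0.2666],
 [0.1169, -0.2666, 1]]


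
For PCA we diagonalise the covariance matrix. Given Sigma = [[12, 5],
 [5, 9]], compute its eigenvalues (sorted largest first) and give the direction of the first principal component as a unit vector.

Step 1 — characteristic polynomial of 2×2 Sigma:
  det(Sigma - λI) = λ² - trace · λ + det = 0.
  trace = 12 + 9 = 21, det = 12·9 - (5)² = 83.
Step 2 — discriminant:
  Δ = trace² - 4·det = 441 - 332 = 109.
Step 3 — eigenvalues:
  λ = (trace ± √Δ)/2 = (21 ± 10.4403)/2,
  λ_1 = 15.7202,  λ_2 = 5.2798.

Step 4 — unit eigenvector for λ_1: solve (Sigma - λ_1 I)v = 0. First row:
  (12 - 15.7202)·v_x + (5)·v_y = 0, i.e. (-3.7202)·v_x + (5)·v_y = 0,
  so v ∝ (b, λ_1 - a) = (5, 3.7202) = u.
  ||u|| = √((5)² + (3.7202)²) = √(38.8395) ≈ 6.2321,
  v_1 = u/||u|| ≈ (0.8023, 0.5969) (||v_1|| = 1).

λ_1 = 15.7202,  λ_2 = 5.2798;  v_1 ≈ (0.8023, 0.5969)


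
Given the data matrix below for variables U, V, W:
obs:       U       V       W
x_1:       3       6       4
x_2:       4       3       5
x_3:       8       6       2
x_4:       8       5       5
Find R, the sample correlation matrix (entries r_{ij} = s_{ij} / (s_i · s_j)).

Step 1 — column means:
  mean(U) = (3 + 4 + 8 + 8) / 4 = 23/4 = 5.75
  mean(V) = (6 + 3 + 6 + 5) / 4 = 20/4 = 5
  mean(W) = (4 + 5 + 2 + 5) / 4 = 16/4 = 4

Step 2 — sample variances and covariances s[i,j] = (1/(n-1)) · Σ_k (x_{k,i} - mean_i) · (x_{k,j} - mean_j), with n-1 = 3:
  s[U,U] = ((-2.75)·(-2.75) + (-1.75)·(-1.75) + (2.25)·(2.25) + (2.25)·(2.25)) / 3 = 20.75/3 = 6.9167
  s[U,V] = ((-2.75)·(1) + (-1.75)·(-2) + (2.25)·(1) + (2.25)·(0)) / 3 = 3/3 = 1
  s[U,W] = ((-2.75)·(0) + (-1.75)·(1) + (2.25)·(-2) + (2.25)·(1)) / 3 = -4/3 = -1.3333
  s[V,V] = ((1)·(1) + (-2)·(-2) + (1)·(1) + (0)·(0)) / 3 = 6/3 = 2
  s[V,W] = ((1)·(0) + (-2)·(1) + (1)·(-2) + (0)·(1)) / 3 = -4/3 = -1.3333
  s[W,W] = ((0)·(0) + (1)·(1) + (-2)·(-2) + (1)·(1)) / 3 = 6/3 = 2
  Sample standard deviations s_i = √(s[i,i]):
  s(U) = √(6.9167) = 2.63
  s(V) = √(2) = 1.4142
  s(W) = √(2) = 1.4142

Step 3 — r_{ij} = s_{ij} / (s_i · s_j):
  r[U,U] = 1 (diagonal).
  r[U,V] = 1 / (2.63 · 1.4142) = 1 / 3.7193 = 0.2689
  r[U,W] = -1.3333 / (2.63 · 1.4142) = -1.3333 / 3.7193 = -0.3585
  r[V,V] = 1 (diagonal).
  r[V,W] = -1.3333 / (1.4142 · 1.4142) = -1.3333 / 2 = -0.6667
  r[W,W] = 1 (diagonal).

R is symmetric with unit diagonal. Assembling:

R = [[1, 0.2689, -0.3585],
 [0.2689, 1, -0.6667],
 [-0.3585, -0.6667, 1]]


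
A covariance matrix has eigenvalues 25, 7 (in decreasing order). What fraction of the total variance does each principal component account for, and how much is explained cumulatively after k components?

Step 1 — total variance = trace(Sigma) = Σ λ_i = 25 + 7 = 32.

Step 2 — fraction explained by component i = λ_i / Σ λ:
  PC1: 25/32 = 0.7812
  PC2: 7/32 = 0.2188

Step 3 — cumulative fraction after k components = (λ_1 + ... + λ_k) / Σ λ:
  k = 1: 25/32 = 0.7812
  k = 2: (25 + 7)/32 = 32/32 = 1

Summary (fraction, with percent):

explained: PC1 0.7812 (78.12%), PC2 0.2188 (21.88%);  cumulative: 0.7812, 1


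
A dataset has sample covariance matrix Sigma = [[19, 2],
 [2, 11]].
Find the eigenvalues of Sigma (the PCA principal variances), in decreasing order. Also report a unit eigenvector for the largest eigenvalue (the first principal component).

Step 1 — characteristic polynomial of 2×2 Sigma:
  det(Sigma - λI) = λ² - trace · λ + det = 0.
  trace = 19 + 11 = 30, det = 19·11 - (2)² = 205.
Step 2 — discriminant:
  Δ = trace² - 4·det = 900 - 820 = 80.
Step 3 — eigenvalues:
  λ = (trace ± √Δ)/2 = (30 ± 8.9443)/2,
  λ_1 = 19.4721,  λ_2 = 10.5279.

Step 4 — unit eigenvector for λ_1: solve (Sigma - λ_1 I)v = 0. First row:
  (19 - 19.4721)·v_x + (2)·v_y = 0, i.e. (-0.4721)·v_x + (2)·v_y = 0,
  so v ∝ (b, λ_1 - a) = (2, 0.4721) = u.
  ||u|| = √((2)² + (0.4721)²) = √(4.2229) ≈ 2.055,
  v_1 = u/||u|| ≈ (0.9732, 0.2298) (||v_1|| = 1).

λ_1 = 19.4721,  λ_2 = 10.5279;  v_1 ≈ (0.9732, 0.2298)


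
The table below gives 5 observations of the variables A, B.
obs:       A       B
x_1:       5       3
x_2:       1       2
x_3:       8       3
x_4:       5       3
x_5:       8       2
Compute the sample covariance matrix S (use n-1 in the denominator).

Step 1 — column means:
  mean(A) = (5 + 1 + 8 + 5 + 8) / 5 = 27/5 = 5.4
  mean(B) = (3 + 2 + 3 + 3 + 2) / 5 = 13/5 = 2.6

Step 2 — sample covariance S[i,j] = (1/(n-1)) · Σ_k (x_{k,i} - mean_i) · (x_{k,j} - mean_j), with n-1 = 4.
  S[A,A] = ((-0.4)·(-0.4) + (-4.4)·(-4.4) + (2.6)·(2.6) + (-0.4)·(-0.4) + (2.6)·(2.6)) / 4 = 33.2/4 = 8.3
  S[A,B] = ((-0.4)·(0.4) + (-4.4)·(-0.6) + (2.6)·(0.4) + (-0.4)·(0.4) + (2.6)·(-0.6)) / 4 = 1.8/4 = 0.45
  S[B,B] = ((0.4)·(0.4) + (-0.6)·(-0.6) + (0.4)·(0.4) + (0.4)·(0.4) + (-0.6)·(-0.6)) / 4 = 1.2/4 = 0.3

S is symmetric (S[j,i] = S[i,j]). Assembling:

S = [[8.3, 0.45],
 [0.45, 0.3]]


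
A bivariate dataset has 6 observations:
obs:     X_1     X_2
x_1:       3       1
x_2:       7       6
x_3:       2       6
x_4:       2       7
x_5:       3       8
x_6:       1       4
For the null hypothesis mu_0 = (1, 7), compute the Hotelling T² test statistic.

Step 1 — sample mean vector:
  mean(X_1) = (3 + 7 + 2 + 2 + 3 + 1) / 6 = 18/6 = 3
  mean(X_2) = (1 + 6 + 6 + 7 + 8 + 4) / 6 = 32/6 = 5.3333
  x̄ = (3, 5.3333),  deviation x̄ - mu_0 = (3, 5.3333) - (1, 7) = (2, -1.6667).

Step 2 — sample covariance matrix, S[i,j] = (1/(n-1)) · Σ_k (x_{k,i} - mean_i) · (x_{k,j} - mean_j), divisor n-1 = 5:
  S[X_1,X_1] = ((0)·(0) + (4)·(4) + (-1)·(-1) + (-1)·(-1) + (0)·(0) + (-2)·(-2)) / 5 = 22/5 = 4.4
  S[X_1,X_2] = ((0)·(-4.3333) + (4)·(0.6667) + (-1)·(0.6667) + (-1)·(1.6667) + (0)·(2.6667) + (-2)·(-1.3333)) / 5 = 3/5 = 0.6
  S[X_2,X_2] = ((-4.3333)·(-4.3333) + (0.6667)·(0.6667) + (0.6667)·(0.6667) + (1.6667)·(1.6667) + (2.6667)·(2.6667) + (-1.3333)·(-1.3333)) / 5 = 31.3333/5 = 6.2667
  S = [[4.4, 0.6],
 [0.6, 6.2667]].

Step 3 — invert S. det(S) = 4.4·6.2667 - (0.6)² = 27.2133.
  S^{-1} = (1/det) · [[d, -b], [-b, a]] = [[0.2303, -0.022],
 [-0.022, 0.1617]].

Step 4 — quadratic form (x̄ - mu_0)^T · S^{-1} · (x̄ - mu_0):
  S^{-1} · (x̄ - mu_0) = (0.4973, -0.3136),
  (x̄ - mu_0)^T · [...] = (2)·(0.4973) + (-1.6667)·(-0.3136) = 1.5172.

Step 5 — scale by n: T² = 6 · 1.5172 = 9.1034.

T² ≈ 9.1034
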